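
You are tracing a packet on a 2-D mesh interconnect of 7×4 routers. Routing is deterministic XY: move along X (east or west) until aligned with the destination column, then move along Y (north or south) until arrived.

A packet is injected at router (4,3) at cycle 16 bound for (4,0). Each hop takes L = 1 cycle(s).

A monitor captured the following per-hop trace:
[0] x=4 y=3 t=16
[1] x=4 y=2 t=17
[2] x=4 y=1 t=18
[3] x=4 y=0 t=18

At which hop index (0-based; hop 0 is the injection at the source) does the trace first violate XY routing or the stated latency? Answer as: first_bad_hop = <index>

[1] (+0,-1) / 1c ⇒ ok
[2] (+0,-1) / 1c ⇒ ok
[3] (+0,-1) / 0c ⇒ BAD: Δcyc=0≠L

first_bad_hop = 3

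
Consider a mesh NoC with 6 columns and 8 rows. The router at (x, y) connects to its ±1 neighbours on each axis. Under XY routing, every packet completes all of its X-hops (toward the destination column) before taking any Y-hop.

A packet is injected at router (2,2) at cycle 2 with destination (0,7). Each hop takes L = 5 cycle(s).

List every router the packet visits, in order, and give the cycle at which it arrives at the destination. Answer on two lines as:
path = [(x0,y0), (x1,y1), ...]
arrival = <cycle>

[0] x=2 y=2 t=2
[1] x=1 y=2 t=7 →W
[2] x=0 y=2 t=12 →W
[3] x=0 y=3 t=17 →N
[4] x=0 y=4 t=22 →N
[5] x=0 y=5 t=27 →N
[6] x=0 y=6 t=32 →N
[7] x=0 y=7 t=37 →N

path = [(2,2), (1,2), (0,2), (0,3), (0,4), (0,5), (0,6), (0,7)]
arrival = 37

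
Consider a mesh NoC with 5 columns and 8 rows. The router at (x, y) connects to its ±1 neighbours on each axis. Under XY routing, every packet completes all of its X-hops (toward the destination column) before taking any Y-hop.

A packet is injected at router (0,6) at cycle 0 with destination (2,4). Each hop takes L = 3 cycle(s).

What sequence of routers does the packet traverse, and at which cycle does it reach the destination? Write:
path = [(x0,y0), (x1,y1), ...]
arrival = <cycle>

path = [(0,6), (1,6), (2,6), (2,5), (2,4)]
arrival = 12

t=0: at (0,6)
t=3: at (1,6) after E
t=6: at (2,6) after E
t=9: at (2,5) after S
t=12: at (2,4) after S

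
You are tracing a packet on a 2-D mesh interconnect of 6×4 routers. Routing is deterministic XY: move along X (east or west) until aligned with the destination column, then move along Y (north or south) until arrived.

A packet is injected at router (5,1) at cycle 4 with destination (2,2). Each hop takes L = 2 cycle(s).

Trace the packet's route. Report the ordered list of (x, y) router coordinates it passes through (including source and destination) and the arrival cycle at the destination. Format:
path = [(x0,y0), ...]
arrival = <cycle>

t=4: at (5,1)
t=6: at (4,1) after W
t=8: at (3,1) after W
t=10: at (2,1) after W
t=12: at (2,2) after N

path = [(5,1), (4,1), (3,1), (2,1), (2,2)]
arrival = 12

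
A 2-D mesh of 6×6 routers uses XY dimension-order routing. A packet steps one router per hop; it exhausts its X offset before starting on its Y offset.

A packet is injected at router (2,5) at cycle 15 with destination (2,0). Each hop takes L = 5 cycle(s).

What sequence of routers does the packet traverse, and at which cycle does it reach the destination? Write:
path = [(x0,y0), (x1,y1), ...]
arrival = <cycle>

[0] x=2 y=5 t=15
[1] x=2 y=4 t=20 →S
[2] x=2 y=3 t=25 →S
[3] x=2 y=2 t=30 →S
[4] x=2 y=1 t=35 →S
[5] x=2 y=0 t=40 →S

path = [(2,5), (2,4), (2,3), (2,2), (2,1), (2,0)]
arrival = 40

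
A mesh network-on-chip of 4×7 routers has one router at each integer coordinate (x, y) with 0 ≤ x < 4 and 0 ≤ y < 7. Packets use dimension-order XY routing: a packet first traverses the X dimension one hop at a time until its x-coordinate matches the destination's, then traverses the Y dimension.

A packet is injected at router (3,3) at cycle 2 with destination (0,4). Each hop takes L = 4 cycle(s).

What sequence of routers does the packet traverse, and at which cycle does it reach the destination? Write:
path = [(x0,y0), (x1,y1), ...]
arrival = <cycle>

path = [(3,3), (2,3), (1,3), (0,3), (0,4)]
arrival = 18

src (3,3)  cyc=2
W→(2,3)  cyc=6
W→(1,3)  cyc=10
W→(0,3)  cyc=14
N→(0,4)  cyc=18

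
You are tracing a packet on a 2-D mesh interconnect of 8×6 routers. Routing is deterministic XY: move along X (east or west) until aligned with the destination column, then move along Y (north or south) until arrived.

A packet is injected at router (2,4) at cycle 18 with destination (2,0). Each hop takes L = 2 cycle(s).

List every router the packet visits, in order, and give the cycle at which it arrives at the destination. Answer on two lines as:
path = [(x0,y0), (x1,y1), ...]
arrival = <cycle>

t=18: at (2,4)
t=20: at (2,3) after S
t=22: at (2,2) after S
t=24: at (2,1) after S
t=26: at (2,0) after S

path = [(2,4), (2,3), (2,2), (2,1), (2,0)]
arrival = 26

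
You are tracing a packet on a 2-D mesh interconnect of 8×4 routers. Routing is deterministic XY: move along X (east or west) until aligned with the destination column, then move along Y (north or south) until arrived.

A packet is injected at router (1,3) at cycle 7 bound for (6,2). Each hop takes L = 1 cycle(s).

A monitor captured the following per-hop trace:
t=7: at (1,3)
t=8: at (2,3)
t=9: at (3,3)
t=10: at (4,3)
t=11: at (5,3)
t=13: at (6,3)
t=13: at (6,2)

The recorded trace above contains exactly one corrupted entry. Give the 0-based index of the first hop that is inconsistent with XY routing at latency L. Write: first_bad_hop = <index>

first_bad_hop = 5

check 1→ d=(1,0) cyc+1: ok
check 2→ d=(1,0) cyc+1: ok
check 3→ d=(1,0) cyc+1: ok
check 4→ d=(1,0) cyc+1: ok
check 5→ d=(1,0) cyc+2: BAD: Δcyc=2≠L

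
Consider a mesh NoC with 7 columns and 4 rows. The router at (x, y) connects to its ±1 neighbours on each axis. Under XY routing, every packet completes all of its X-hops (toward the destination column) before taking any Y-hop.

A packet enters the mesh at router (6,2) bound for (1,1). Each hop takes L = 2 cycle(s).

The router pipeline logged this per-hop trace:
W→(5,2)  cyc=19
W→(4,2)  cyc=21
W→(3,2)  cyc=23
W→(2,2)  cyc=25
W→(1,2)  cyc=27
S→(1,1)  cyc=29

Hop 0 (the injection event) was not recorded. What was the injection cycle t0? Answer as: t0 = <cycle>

t0 = 17

The first recorded entry is hop 1 at cycle 19.
So t0 = 19 − 1·2 = 17.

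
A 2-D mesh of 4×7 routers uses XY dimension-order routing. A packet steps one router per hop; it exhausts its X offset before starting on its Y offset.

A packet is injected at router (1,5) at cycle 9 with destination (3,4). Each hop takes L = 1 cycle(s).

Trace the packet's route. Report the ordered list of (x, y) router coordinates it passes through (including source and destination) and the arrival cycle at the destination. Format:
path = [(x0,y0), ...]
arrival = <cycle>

path = [(1,5), (2,5), (3,5), (3,4)]
arrival = 12

hop 0: (1,5) @ cyc 9
hop 1: (2,5) @ cyc 10  [E]
hop 2: (3,5) @ cyc 11  [E]
hop 3: (3,4) @ cyc 12  [S]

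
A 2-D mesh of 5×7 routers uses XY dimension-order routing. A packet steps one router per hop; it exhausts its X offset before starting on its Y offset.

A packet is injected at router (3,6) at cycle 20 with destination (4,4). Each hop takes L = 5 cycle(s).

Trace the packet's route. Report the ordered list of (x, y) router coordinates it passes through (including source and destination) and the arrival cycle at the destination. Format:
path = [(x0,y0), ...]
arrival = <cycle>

t=20: at (3,6)
t=25: at (4,6) after E
t=30: at (4,5) after S
t=35: at (4,4) after S

path = [(3,6), (4,6), (4,5), (4,4)]
arrival = 35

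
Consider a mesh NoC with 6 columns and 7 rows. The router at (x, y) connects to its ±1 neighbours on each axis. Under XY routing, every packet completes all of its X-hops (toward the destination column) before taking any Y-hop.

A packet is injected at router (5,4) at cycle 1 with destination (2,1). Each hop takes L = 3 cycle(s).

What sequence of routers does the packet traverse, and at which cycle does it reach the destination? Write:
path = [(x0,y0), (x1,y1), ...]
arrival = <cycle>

path = [(5,4), (4,4), (3,4), (2,4), (2,3), (2,2), (2,1)]
arrival = 19

[0] x=5 y=4 t=1
[1] x=4 y=4 t=4 →W
[2] x=3 y=4 t=7 →W
[3] x=2 y=4 t=10 →W
[4] x=2 y=3 t=13 →S
[5] x=2 y=2 t=16 →S
[6] x=2 y=1 t=19 →S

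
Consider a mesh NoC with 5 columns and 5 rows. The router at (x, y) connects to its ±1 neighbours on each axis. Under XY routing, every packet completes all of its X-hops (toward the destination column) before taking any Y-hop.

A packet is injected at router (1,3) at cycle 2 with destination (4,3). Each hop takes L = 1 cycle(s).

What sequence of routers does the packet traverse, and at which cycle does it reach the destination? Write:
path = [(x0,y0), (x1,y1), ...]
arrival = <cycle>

path = [(1,3), (2,3), (3,3), (4,3)]
arrival = 5

t=2: at (1,3)
t=3: at (2,3) after E
t=4: at (3,3) after E
t=5: at (4,3) after E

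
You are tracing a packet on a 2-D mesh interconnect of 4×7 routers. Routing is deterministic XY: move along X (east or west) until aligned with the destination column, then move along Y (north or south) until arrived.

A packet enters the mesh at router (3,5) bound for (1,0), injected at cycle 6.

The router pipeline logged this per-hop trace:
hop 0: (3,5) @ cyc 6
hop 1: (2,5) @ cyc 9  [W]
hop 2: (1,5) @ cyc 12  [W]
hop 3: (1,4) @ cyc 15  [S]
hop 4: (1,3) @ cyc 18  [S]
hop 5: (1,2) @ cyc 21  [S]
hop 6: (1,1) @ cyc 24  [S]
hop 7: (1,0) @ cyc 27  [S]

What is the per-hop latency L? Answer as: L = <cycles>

L = 3

Between hops 0 and 1 the cycle counter advances 9 − 6 = 3.
One hop costs L cycles, so L = 3.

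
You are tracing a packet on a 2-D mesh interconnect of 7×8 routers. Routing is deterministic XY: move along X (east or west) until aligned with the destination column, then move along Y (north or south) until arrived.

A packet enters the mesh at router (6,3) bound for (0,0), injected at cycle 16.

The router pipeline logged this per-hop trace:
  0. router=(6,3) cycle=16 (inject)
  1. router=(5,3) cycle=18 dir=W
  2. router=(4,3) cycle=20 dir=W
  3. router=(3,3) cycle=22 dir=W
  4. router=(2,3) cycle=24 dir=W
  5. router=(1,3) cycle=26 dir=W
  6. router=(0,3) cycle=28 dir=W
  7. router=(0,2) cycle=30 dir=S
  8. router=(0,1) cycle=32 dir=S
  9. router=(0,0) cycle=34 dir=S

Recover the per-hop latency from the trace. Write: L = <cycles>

Δcyc across hop 0→1: 18 − 16 = 2.
That increment is L by definition: L = 2.

L = 2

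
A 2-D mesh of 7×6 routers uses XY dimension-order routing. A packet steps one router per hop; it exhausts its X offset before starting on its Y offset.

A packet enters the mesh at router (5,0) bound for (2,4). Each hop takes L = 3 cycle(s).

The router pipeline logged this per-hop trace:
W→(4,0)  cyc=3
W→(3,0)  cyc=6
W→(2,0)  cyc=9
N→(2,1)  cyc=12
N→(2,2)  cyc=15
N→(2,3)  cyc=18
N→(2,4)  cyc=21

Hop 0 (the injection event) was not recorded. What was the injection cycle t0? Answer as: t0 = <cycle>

The first recorded entry is hop 1 at cycle 3.
So t0 = 3 − 1·3 = 0.

t0 = 0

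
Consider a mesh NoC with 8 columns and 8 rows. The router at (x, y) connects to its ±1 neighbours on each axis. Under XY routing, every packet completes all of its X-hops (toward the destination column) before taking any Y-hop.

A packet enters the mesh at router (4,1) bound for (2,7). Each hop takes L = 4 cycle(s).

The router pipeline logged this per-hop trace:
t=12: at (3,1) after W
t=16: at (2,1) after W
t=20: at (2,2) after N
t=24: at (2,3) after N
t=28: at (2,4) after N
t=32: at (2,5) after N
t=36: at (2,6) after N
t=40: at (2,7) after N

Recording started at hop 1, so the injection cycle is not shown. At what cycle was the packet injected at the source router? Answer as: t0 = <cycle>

The first recorded entry is hop 1 at cycle 12.
Therefore t0 = 12 − L = 8.

t0 = 8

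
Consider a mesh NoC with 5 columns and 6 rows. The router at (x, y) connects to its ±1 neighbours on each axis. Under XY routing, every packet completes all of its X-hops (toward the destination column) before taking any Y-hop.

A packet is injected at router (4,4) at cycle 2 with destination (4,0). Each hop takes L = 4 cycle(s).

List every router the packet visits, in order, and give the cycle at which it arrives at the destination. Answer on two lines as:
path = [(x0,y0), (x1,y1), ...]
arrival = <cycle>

path = [(4,4), (4,3), (4,2), (4,1), (4,0)]
arrival = 18

src (4,4)  cyc=2
S→(4,3)  cyc=6
S→(4,2)  cyc=10
S→(4,1)  cyc=14
S→(4,0)  cyc=18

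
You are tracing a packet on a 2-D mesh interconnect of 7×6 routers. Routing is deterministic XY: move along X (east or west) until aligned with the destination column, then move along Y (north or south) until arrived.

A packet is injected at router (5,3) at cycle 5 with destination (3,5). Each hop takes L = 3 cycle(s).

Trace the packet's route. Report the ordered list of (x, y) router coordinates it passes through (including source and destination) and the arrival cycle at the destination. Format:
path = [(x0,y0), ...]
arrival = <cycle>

hop 0: (5,3) @ cyc 5
hop 1: (4,3) @ cyc 8  [W]
hop 2: (3,3) @ cyc 11  [W]
hop 3: (3,4) @ cyc 14  [N]
hop 4: (3,5) @ cyc 17  [N]

path = [(5,3), (4,3), (3,3), (3,4), (3,5)]
arrival = 17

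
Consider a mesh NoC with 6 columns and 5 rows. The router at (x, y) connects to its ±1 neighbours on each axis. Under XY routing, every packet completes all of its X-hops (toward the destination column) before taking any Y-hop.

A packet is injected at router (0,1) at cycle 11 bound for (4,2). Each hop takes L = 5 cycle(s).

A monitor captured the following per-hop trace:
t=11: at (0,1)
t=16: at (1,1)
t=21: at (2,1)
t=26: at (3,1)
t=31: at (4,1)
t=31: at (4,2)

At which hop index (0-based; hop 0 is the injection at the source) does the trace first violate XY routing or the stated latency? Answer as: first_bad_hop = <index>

first_bad_hop = 5

check 1→ d=(1,0) cyc+5: ok
check 2→ d=(1,0) cyc+5: ok
check 3→ d=(1,0) cyc+5: ok
check 4→ d=(1,0) cyc+5: ok
check 5→ d=(0,1) cyc+0: BAD: Δcyc=0≠L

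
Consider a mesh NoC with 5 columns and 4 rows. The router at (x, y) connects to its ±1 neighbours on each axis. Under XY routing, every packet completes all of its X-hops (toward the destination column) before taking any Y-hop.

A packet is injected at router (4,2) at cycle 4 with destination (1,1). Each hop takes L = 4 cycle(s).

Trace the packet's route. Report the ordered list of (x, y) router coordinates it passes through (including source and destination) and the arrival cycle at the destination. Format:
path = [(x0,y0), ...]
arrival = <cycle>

path = [(4,2), (3,2), (2,2), (1,2), (1,1)]
arrival = 20

#0 — 4,2 | c4
#1 — 3,2 | c8 | W
#2 — 2,2 | c12 | W
#3 — 1,2 | c16 | W
#4 — 1,1 | c20 | S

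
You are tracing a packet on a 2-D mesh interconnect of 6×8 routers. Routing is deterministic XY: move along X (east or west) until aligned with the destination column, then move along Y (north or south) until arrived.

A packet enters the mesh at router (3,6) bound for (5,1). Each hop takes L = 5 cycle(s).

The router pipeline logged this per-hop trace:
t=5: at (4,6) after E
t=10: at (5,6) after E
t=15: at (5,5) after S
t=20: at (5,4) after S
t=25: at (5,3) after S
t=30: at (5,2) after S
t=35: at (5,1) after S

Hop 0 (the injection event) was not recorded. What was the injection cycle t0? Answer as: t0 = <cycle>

t0 = 0

The first recorded entry is hop 1 at cycle 5.
So t0 = 5 − 1·5 = 0.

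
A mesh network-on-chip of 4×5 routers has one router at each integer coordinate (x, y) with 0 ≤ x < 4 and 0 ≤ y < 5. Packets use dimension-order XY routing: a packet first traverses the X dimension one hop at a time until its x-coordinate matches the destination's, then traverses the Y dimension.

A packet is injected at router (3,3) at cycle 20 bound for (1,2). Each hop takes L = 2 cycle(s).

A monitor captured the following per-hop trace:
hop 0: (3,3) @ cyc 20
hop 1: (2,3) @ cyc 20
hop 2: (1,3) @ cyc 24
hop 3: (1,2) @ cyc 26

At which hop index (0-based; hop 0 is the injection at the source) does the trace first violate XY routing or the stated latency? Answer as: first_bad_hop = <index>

first_bad_hop = 1

hop 1: step (-1,+0), +0 cyc — BAD: Δcyc=0≠L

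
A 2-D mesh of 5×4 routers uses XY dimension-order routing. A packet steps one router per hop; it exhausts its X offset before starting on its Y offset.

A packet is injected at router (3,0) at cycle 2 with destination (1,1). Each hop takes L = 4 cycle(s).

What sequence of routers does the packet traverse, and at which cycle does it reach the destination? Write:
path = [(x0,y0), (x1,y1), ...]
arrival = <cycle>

[0] x=3 y=0 t=2
[1] x=2 y=0 t=6 →W
[2] x=1 y=0 t=10 →W
[3] x=1 y=1 t=14 →N

path = [(3,0), (2,0), (1,0), (1,1)]
arrival = 14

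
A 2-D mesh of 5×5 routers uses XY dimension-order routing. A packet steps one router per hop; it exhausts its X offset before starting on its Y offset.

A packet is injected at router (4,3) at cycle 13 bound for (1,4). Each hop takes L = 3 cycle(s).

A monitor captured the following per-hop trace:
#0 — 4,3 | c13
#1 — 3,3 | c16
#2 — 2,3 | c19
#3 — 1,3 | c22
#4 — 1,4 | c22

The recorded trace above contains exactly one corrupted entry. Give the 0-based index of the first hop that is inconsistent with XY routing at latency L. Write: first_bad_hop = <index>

hop 1: step (-1,+0), +3 cyc — ok
hop 2: step (-1,+0), +3 cyc — ok
hop 3: step (-1,+0), +3 cyc — ok
hop 4: step (+0,+1), +0 cyc — BAD: Δcyc=0≠L

first_bad_hop = 4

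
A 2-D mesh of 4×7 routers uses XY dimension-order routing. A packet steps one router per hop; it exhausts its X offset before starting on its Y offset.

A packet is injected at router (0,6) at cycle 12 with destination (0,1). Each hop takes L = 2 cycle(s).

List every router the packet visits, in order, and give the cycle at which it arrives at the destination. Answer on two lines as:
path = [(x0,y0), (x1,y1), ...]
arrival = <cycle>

[0] x=0 y=6 t=12
[1] x=0 y=5 t=14 →S
[2] x=0 y=4 t=16 →S
[3] x=0 y=3 t=18 →S
[4] x=0 y=2 t=20 →S
[5] x=0 y=1 t=22 →S

path = [(0,6), (0,5), (0,4), (0,3), (0,2), (0,1)]
arrival = 22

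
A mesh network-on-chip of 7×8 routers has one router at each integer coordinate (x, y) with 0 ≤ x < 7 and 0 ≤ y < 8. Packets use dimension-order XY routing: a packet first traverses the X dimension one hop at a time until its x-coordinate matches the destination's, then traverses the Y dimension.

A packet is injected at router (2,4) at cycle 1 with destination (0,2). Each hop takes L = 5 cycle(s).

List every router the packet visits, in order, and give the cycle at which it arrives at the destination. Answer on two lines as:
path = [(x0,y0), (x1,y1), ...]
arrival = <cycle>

  0. router=(2,4) cycle=1 (inject)
  1. router=(1,4) cycle=6 dir=W
  2. router=(0,4) cycle=11 dir=W
  3. router=(0,3) cycle=16 dir=S
  4. router=(0,2) cycle=21 dir=S

path = [(2,4), (1,4), (0,4), (0,3), (0,2)]
arrival = 21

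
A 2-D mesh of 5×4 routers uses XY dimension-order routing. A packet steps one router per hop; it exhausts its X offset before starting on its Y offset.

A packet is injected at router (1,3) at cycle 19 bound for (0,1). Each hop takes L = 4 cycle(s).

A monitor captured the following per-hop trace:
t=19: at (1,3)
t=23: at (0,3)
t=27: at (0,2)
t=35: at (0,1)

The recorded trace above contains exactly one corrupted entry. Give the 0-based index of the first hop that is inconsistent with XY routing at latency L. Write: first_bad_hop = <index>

hop 1: step (-1,+0), +4 cyc — ok
hop 2: step (+0,-1), +4 cyc — ok
hop 3: step (+0,-1), +8 cyc — BAD: Δcyc=8≠L

first_bad_hop = 3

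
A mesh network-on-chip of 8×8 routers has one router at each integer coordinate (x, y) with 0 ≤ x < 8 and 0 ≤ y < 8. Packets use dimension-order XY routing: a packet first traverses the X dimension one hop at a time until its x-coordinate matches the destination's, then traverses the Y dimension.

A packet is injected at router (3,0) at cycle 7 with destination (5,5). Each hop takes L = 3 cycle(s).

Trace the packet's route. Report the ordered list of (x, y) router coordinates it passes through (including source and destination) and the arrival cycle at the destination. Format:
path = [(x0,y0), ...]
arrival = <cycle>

t=7: at (3,0)
t=10: at (4,0) after E
t=13: at (5,0) after E
t=16: at (5,1) after N
t=19: at (5,2) after N
t=22: at (5,3) after N
t=25: at (5,4) after N
t=28: at (5,5) after N

path = [(3,0), (4,0), (5,0), (5,1), (5,2), (5,3), (5,4), (5,5)]
arrival = 28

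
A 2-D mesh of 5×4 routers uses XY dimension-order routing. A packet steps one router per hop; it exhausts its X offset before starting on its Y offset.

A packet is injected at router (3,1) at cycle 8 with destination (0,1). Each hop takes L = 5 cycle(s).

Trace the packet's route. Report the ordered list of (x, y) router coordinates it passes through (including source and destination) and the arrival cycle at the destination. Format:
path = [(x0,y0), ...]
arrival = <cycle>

path = [(3,1), (2,1), (1,1), (0,1)]
arrival = 23

#0 — 3,1 | c8
#1 — 2,1 | c13 | W
#2 — 1,1 | c18 | W
#3 — 0,1 | c23 | W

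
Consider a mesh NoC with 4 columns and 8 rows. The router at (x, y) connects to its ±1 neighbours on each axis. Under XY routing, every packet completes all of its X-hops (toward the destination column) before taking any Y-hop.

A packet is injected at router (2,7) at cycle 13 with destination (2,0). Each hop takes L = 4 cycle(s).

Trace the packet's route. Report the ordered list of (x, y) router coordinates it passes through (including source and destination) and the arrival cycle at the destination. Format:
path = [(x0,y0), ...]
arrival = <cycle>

src (2,7)  cyc=13
S→(2,6)  cyc=17
S→(2,5)  cyc=21
S→(2,4)  cyc=25
S→(2,3)  cyc=29
S→(2,2)  cyc=33
S→(2,1)  cyc=37
S→(2,0)  cyc=41

path = [(2,7), (2,6), (2,5), (2,4), (2,3), (2,2), (2,1), (2,0)]
arrival = 41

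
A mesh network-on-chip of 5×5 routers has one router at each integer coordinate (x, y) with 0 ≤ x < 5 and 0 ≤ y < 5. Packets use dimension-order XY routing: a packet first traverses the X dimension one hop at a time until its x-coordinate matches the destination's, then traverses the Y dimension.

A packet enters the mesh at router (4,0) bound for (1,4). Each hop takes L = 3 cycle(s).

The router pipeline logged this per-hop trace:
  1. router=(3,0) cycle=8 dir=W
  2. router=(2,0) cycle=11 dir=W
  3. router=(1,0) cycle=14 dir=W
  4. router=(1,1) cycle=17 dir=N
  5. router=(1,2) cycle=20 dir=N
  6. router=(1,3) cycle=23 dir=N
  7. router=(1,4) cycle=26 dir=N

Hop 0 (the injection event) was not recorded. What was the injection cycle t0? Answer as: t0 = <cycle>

t0 = 5

cyc[1] = 8 and cyc[k] = t0 + k·L for every k.
Subtract one hop: t0 = 8 − 3 = 5.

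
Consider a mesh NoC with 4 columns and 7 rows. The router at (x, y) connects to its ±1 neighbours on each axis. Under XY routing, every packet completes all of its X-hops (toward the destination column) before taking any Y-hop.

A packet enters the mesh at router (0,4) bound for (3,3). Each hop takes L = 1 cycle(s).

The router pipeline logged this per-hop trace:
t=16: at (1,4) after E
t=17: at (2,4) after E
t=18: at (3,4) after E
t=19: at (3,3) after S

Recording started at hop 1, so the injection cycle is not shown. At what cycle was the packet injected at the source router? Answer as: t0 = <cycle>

cyc[1] = 16 and cyc[k] = t0 + k·L for every k.
t0 = cyc[1] − L = 16 − 1 = 15.

t0 = 15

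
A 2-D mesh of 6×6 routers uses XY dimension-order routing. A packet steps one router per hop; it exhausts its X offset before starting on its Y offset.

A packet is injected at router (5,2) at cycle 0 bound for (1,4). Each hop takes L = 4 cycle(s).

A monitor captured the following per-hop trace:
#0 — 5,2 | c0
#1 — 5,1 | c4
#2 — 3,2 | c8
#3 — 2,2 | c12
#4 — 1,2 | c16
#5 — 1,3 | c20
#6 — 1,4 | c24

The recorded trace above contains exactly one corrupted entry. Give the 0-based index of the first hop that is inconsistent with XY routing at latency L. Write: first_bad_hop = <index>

hop 1: step (+0,-1), +4 cyc — BAD: Y-move but x=5≠1

first_bad_hop = 1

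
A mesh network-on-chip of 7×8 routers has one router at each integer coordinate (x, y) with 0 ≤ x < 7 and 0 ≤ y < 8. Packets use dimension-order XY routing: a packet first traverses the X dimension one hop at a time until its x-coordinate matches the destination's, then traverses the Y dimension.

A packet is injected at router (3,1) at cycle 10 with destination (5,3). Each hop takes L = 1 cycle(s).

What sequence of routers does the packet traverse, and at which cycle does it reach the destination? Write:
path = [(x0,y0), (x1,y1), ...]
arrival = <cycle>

path = [(3,1), (4,1), (5,1), (5,2), (5,3)]
arrival = 14

[0] x=3 y=1 t=10
[1] x=4 y=1 t=11 →E
[2] x=5 y=1 t=12 →E
[3] x=5 y=2 t=13 →N
[4] x=5 y=3 t=14 →N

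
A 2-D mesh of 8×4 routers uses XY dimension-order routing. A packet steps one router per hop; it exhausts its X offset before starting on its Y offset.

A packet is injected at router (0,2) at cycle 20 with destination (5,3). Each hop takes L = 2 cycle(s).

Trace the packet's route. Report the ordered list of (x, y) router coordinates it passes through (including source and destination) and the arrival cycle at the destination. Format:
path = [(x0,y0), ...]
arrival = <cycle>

path = [(0,2), (1,2), (2,2), (3,2), (4,2), (5,2), (5,3)]
arrival = 32

src (0,2)  cyc=20
E→(1,2)  cyc=22
E→(2,2)  cyc=24
E→(3,2)  cyc=26
E→(4,2)  cyc=28
E→(5,2)  cyc=30
N→(5,3)  cyc=32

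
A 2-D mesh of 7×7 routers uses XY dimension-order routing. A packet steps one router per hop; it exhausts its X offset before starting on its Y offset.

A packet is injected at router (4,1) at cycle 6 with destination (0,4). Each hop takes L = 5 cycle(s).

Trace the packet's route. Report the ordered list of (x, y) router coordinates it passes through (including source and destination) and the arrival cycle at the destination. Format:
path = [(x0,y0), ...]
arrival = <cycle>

[0] x=4 y=1 t=6
[1] x=3 y=1 t=11 →W
[2] x=2 y=1 t=16 →W
[3] x=1 y=1 t=21 →W
[4] x=0 y=1 t=26 →W
[5] x=0 y=2 t=31 →N
[6] x=0 y=3 t=36 →N
[7] x=0 y=4 t=41 →N

path = [(4,1), (3,1), (2,1), (1,1), (0,1), (0,2), (0,3), (0,4)]
arrival = 41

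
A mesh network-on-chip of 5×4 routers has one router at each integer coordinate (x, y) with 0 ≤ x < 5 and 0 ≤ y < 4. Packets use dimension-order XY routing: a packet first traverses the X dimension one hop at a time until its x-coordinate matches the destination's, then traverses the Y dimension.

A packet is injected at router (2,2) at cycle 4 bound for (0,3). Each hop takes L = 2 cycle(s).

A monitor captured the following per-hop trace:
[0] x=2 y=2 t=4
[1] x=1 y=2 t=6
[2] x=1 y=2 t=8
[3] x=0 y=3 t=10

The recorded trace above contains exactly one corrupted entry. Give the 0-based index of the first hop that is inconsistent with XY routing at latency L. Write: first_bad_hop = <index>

  1: Δx=-1 Δy=+0 Δt=2 [ok]
  2: Δx=+0 Δy=+0 Δt=2 [BAD: non-unit step]

first_bad_hop = 2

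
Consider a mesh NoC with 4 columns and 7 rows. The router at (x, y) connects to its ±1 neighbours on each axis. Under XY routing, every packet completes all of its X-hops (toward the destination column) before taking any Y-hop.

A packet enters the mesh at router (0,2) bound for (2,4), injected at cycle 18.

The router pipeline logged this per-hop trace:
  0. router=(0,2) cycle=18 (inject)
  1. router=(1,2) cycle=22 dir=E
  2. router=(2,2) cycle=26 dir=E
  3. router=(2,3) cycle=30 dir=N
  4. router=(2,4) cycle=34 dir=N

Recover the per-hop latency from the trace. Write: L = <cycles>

Δcyc across hop 0→1: 22 − 18 = 4.
One hop costs L cycles, so L = 4.

L = 4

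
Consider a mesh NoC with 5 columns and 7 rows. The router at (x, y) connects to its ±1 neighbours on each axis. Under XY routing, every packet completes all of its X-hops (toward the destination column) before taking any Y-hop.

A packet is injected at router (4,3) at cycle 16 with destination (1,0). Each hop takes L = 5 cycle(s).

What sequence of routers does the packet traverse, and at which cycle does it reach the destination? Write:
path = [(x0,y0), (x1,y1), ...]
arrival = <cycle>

path = [(4,3), (3,3), (2,3), (1,3), (1,2), (1,1), (1,0)]
arrival = 46

t=16: at (4,3)
t=21: at (3,3) after W
t=26: at (2,3) after W
t=31: at (1,3) after W
t=36: at (1,2) after S
t=41: at (1,1) after S
t=46: at (1,0) after S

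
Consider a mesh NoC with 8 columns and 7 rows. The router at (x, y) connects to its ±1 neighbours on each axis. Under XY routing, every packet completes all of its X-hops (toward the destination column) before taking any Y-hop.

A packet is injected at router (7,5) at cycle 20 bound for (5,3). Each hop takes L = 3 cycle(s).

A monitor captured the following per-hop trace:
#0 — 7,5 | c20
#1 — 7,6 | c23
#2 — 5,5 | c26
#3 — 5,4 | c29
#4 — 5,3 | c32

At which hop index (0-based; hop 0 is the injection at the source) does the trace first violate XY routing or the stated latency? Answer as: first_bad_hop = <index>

first_bad_hop = 1

  1: Δx=+0 Δy=+1 Δt=3 [BAD: Y-move but x=7≠5]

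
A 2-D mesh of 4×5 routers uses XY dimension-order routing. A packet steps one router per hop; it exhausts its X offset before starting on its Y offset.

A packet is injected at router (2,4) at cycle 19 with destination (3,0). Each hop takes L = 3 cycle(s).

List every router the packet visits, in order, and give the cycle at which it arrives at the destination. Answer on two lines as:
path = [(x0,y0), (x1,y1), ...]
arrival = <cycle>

hop 0: (2,4) @ cyc 19
hop 1: (3,4) @ cyc 22  [E]
hop 2: (3,3) @ cyc 25  [S]
hop 3: (3,2) @ cyc 28  [S]
hop 4: (3,1) @ cyc 31  [S]
hop 5: (3,0) @ cyc 34  [S]

path = [(2,4), (3,4), (3,3), (3,2), (3,1), (3,0)]
arrival = 34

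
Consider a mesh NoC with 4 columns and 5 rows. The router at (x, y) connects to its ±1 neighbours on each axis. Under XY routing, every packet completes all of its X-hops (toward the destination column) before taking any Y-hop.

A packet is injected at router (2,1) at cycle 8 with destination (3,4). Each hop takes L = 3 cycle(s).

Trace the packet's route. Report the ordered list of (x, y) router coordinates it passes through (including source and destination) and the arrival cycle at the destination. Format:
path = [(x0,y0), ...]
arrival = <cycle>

path = [(2,1), (3,1), (3,2), (3,3), (3,4)]
arrival = 20

#0 — 2,1 | c8
#1 — 3,1 | c11 | E
#2 — 3,2 | c14 | N
#3 — 3,3 | c17 | N
#4 — 3,4 | c20 | N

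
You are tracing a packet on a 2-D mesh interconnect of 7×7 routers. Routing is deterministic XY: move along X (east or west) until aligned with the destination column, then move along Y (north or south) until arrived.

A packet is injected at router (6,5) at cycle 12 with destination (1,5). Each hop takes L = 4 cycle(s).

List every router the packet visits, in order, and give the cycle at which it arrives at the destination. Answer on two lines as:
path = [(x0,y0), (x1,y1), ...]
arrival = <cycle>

hop 0: (6,5) @ cyc 12
hop 1: (5,5) @ cyc 16  [W]
hop 2: (4,5) @ cyc 20  [W]
hop 3: (3,5) @ cyc 24  [W]
hop 4: (2,5) @ cyc 28  [W]
hop 5: (1,5) @ cyc 32  [W]

path = [(6,5), (5,5), (4,5), (3,5), (2,5), (1,5)]
arrival = 32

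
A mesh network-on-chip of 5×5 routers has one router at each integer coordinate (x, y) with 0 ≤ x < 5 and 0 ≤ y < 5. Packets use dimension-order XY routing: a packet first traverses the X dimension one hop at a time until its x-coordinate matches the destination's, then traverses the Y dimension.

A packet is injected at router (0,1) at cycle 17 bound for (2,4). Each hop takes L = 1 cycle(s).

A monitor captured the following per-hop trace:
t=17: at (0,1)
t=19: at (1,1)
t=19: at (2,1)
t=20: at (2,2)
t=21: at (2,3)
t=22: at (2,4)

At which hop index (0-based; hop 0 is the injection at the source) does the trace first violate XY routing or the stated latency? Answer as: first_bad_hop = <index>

  1: Δx=+1 Δy=+0 Δt=2 [BAD: Δcyc=2≠L]

first_bad_hop = 1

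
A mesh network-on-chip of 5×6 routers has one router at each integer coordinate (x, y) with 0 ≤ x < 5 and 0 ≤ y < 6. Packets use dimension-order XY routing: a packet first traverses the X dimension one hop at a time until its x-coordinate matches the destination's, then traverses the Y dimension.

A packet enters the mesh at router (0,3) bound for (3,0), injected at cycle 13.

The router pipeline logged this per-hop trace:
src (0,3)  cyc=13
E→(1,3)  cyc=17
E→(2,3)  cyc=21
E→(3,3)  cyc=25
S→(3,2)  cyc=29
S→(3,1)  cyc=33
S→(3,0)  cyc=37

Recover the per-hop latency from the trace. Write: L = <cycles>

L = 4

Δcyc across hop 0→1: 17 − 13 = 4.
That increment is L by definition: L = 4.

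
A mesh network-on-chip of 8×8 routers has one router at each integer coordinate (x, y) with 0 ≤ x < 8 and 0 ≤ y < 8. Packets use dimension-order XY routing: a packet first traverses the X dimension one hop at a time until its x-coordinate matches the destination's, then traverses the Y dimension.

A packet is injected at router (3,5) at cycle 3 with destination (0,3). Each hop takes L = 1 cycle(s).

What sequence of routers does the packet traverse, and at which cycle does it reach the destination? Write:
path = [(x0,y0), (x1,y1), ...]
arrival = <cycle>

#0 — 3,5 | c3
#1 — 2,5 | c4 | W
#2 — 1,5 | c5 | W
#3 — 0,5 | c6 | W
#4 — 0,4 | c7 | S
#5 — 0,3 | c8 | S

path = [(3,5), (2,5), (1,5), (0,5), (0,4), (0,3)]
arrival = 8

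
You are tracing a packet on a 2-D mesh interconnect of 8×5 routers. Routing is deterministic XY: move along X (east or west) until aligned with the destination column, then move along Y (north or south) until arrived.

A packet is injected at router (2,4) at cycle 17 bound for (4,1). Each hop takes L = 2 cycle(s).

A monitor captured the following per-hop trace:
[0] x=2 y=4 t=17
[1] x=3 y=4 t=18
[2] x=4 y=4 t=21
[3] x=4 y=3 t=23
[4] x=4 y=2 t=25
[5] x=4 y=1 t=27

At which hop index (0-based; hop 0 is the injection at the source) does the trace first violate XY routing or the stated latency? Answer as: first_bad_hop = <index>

hop 1: step (+1,+0), +1 cyc — BAD: Δcyc=1≠L

first_bad_hop = 1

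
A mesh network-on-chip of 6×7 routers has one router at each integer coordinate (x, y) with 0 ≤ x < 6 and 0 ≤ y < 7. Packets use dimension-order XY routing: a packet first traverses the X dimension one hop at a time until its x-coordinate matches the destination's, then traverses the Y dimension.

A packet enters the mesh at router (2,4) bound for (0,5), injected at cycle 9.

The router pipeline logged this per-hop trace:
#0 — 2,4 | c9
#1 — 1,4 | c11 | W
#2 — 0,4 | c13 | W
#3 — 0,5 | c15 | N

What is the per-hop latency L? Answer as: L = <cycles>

L = 2

cyc[1] − cyc[0] = 11 − 9 = 2.
One hop costs L cycles, so L = 2.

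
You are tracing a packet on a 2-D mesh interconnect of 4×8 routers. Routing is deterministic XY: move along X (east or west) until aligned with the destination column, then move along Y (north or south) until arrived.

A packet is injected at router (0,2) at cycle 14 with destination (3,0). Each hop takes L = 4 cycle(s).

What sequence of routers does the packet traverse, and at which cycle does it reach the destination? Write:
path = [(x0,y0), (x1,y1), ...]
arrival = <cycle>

path = [(0,2), (1,2), (2,2), (3,2), (3,1), (3,0)]
arrival = 34

src (0,2)  cyc=14
E→(1,2)  cyc=18
E→(2,2)  cyc=22
E→(3,2)  cyc=26
S→(3,1)  cyc=30
S→(3,0)  cyc=34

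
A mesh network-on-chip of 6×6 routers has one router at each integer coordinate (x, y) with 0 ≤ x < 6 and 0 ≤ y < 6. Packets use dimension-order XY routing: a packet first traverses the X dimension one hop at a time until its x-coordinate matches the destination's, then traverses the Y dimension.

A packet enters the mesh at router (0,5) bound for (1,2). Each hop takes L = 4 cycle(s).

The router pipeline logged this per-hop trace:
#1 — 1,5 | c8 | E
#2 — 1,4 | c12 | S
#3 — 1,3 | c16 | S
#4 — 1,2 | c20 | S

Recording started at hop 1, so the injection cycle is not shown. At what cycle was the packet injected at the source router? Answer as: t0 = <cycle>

At hop 1 the cycle is 8; in general cyc_k = t0 + kL.
So t0 = 8 − 1·4 = 4.

t0 = 4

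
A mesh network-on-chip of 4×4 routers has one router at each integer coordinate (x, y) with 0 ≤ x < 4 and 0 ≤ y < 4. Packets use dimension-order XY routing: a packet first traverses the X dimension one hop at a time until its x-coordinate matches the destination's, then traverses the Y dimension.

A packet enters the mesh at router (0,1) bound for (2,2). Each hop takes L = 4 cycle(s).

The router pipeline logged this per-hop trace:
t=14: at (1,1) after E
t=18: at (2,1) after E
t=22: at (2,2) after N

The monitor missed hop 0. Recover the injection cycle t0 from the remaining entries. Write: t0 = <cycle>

t0 = 10

Hop 1 reached at cycle 14; hop k is at t0 + k·L.
So t0 = 14 − 1·4 = 10.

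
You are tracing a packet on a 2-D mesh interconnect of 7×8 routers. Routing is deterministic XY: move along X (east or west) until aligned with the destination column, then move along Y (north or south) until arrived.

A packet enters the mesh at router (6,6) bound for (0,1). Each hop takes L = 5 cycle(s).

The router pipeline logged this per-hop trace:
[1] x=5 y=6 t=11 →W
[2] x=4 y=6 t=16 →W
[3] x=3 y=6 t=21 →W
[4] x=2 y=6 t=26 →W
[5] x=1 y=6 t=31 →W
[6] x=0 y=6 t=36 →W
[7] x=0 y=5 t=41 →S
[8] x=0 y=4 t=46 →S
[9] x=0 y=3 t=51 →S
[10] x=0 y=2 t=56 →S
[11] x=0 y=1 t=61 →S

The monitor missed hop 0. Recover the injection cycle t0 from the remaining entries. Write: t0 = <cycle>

t0 = 6

cyc[1] = 11 and cyc[k] = t0 + k·L for every k.
Therefore t0 = 11 − L = 6.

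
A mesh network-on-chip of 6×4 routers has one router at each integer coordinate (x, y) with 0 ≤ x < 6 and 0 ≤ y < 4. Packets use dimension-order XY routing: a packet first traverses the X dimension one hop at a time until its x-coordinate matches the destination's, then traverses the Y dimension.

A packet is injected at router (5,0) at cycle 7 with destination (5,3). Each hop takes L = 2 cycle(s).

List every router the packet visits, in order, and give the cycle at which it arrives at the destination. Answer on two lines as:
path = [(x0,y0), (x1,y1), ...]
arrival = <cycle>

path = [(5,0), (5,1), (5,2), (5,3)]
arrival = 13

#0 — 5,0 | c7
#1 — 5,1 | c9 | N
#2 — 5,2 | c11 | N
#3 — 5,3 | c13 | N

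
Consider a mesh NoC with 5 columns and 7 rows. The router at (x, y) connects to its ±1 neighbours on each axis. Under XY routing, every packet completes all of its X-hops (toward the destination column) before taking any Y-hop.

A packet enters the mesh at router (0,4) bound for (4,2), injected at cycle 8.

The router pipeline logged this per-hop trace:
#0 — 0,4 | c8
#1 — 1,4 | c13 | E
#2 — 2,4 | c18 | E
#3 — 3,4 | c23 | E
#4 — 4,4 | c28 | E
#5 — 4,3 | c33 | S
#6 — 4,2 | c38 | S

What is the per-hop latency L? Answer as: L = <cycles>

L = 5

Between hops 0 and 1 the cycle counter advances 13 − 8 = 5.
Each hop adds L, hence L = 5.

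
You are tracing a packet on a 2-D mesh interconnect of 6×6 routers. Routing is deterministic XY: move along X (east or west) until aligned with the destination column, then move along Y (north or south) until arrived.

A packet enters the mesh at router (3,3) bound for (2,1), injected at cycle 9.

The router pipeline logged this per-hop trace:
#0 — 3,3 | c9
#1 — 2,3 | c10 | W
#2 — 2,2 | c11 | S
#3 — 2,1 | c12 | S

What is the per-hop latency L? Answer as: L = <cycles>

L = 1

Between hops 0 and 1 the cycle counter advances 10 − 9 = 1.
That increment is L by definition: L = 1.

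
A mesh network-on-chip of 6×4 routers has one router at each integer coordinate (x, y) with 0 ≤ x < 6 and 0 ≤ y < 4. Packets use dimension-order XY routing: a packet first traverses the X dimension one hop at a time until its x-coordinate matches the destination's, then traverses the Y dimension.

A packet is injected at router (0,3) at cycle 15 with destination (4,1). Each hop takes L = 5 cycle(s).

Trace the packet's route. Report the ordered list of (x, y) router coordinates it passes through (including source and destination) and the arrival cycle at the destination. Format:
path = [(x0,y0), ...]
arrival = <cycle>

path = [(0,3), (1,3), (2,3), (3,3), (4,3), (4,2), (4,1)]
arrival = 45

  0. router=(0,3) cycle=15 (inject)
  1. router=(1,3) cycle=20 dir=E
  2. router=(2,3) cycle=25 dir=E
  3. router=(3,3) cycle=30 dir=E
  4. router=(4,3) cycle=35 dir=E
  5. router=(4,2) cycle=40 dir=S
  6. router=(4,1) cycle=45 dir=S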